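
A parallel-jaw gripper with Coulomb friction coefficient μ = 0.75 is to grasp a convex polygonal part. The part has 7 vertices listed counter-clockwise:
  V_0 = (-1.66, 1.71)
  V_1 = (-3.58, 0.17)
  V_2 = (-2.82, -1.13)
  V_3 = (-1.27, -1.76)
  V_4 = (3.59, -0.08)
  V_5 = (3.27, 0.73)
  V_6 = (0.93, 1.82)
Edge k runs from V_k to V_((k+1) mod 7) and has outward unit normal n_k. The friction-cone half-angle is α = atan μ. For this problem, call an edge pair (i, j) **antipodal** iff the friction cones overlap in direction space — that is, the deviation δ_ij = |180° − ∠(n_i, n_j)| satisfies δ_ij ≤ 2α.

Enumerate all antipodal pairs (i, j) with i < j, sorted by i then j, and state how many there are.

α = atan 0.75 = 36.87°;  2α = 73.74°
n_0 = (-0.6257, +0.7801)
n_1 = (-0.8633, -0.5047)
n_2 = (-0.3765, -0.9264)
n_3 = (+0.3267, -0.9451)
n_4 = (+0.9301, +0.3674)
n_5 = (+0.4222, +0.9065)
n_6 = (-0.0424, +0.9991)
  (0,1): δ = 98.42°  ·
  (0,2): δ = 60.85°  ✓
  (0,3): δ = 19.66°  ✓
  (0,4): δ = 72.82°  ✓
  (0,5): δ = 116.29°  ·
  (0,6): δ = 143.70°  ·
  (1,2): δ = 142.43°  ·
  (1,3): δ = 101.24°  ·
  (1,4): δ = 8.75°  ✓
  (1,5): δ = 34.71°  ✓
  (1,6): δ = 62.12°  ✓
  (2,3): δ = 138.81°  ·
  (2,4): δ = 46.32°  ✓
  (2,5): δ = 2.86°  ✓
  (2,6): δ = 24.55°  ✓
  (3,4): δ = 87.51°  ·
  (3,5): δ = 44.05°  ✓
  (3,6): δ = 16.64°  ✓
  (4,5): δ = 136.53°  ·
  (4,6): δ = 109.13°  ·
  (5,6): δ = 152.59°  ·
antipodal pairs: 11

count = 11; pairs: (0,2), (0,3), (0,4), (1,4), (1,5), (1,6), (2,4), (2,5), (2,6), (3,5), (3,6)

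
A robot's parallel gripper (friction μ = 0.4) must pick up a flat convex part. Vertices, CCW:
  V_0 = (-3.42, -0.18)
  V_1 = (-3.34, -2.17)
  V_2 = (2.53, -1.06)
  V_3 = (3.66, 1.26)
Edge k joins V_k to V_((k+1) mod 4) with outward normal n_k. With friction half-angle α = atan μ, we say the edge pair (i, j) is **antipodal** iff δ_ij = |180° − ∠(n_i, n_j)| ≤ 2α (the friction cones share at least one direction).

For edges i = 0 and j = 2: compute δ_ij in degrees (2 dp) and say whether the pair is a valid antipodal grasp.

α = atan 0.4 = 21.80°;  2α = 43.60°
edge 0: e_0 = (+0.08, -1.99);  n_0 = (-0.9992, -0.0402)
edge 2: e_2 = (+1.13, +2.32);  n_2 = (+0.8990, -0.4379)
∠(n_0, n_2) = 151.73°
δ = |180° − 151.73°| = 28.27°
28.27° ≤ 2α = 43.60°  →  valid

δ = 28.27°, valid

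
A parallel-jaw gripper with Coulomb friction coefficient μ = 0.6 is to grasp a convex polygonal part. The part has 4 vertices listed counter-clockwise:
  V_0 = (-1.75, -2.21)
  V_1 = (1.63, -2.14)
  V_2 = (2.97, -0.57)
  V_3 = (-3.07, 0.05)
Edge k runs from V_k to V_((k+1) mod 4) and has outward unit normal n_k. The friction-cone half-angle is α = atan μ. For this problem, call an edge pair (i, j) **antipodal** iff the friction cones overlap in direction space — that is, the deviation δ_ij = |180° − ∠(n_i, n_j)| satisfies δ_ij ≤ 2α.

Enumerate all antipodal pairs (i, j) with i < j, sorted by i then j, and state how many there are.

α = atan 0.6 = 30.96°;  2α = 61.93°
n_0 = (+0.0207, -0.9998)
n_1 = (+0.7606, -0.6492)
n_2 = (+0.1021, +0.9948)
n_3 = (-0.8635, -0.5043)
  (0,1): δ = 131.67°  ·
  (0,2): δ = 7.05°  ✓
  (0,3): δ = 119.10°  ·
  (1,2): δ = 55.38°  ✓
  (1,3): δ = 70.77°  ·
  (2,3): δ = 53.85°  ✓
antipodal pairs: 3

count = 3; pairs: (0,2), (1,2), (2,3)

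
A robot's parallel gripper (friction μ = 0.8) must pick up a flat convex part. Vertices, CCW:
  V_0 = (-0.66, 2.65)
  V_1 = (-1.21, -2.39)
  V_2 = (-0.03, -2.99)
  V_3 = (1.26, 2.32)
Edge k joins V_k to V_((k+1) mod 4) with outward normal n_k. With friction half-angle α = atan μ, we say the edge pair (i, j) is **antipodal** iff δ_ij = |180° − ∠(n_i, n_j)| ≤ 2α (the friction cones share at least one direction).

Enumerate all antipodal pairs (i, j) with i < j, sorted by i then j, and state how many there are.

α = atan 0.8 = 38.66°;  2α = 77.32°
n_0 = (-0.9941, +0.1085)
n_1 = (-0.4532, -0.8914)
n_2 = (+0.9717, -0.2361)
n_3 = (+0.1694, +0.9855)
  (0,1): δ = 110.72°  ·
  (0,2): δ = 7.43°  ✓
  (0,3): δ = 86.48°  ·
  (1,2): δ = 76.70°  ✓
  (1,3): δ = 17.20°  ✓
  (2,3): δ = 86.10°  ·
antipodal pairs: 3

count = 3; pairs: (0,2), (1,2), (1,3)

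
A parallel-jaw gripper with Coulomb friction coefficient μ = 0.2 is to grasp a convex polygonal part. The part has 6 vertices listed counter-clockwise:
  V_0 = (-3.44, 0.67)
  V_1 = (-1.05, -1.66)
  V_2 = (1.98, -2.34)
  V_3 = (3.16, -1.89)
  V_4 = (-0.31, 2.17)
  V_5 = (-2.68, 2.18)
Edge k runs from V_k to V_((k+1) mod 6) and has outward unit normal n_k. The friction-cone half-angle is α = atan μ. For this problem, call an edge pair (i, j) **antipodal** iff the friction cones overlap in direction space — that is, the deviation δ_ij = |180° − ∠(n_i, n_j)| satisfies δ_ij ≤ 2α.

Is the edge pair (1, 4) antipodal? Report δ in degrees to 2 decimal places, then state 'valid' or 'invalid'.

α = atan 0.2 = 11.31°;  2α = 22.62°
edge 1: e_1 = (+3.03, -0.68);  n_1 = (-0.2190, -0.9757)
edge 4: e_4 = (-2.37, +0.01);  n_4 = (+0.0042, +1.0000)
∠(n_1, n_4) = 167.59°
δ = |180° − 167.59°| = 12.41°
12.41° ≤ 2α = 22.62°  →  valid

δ = 12.41°, valid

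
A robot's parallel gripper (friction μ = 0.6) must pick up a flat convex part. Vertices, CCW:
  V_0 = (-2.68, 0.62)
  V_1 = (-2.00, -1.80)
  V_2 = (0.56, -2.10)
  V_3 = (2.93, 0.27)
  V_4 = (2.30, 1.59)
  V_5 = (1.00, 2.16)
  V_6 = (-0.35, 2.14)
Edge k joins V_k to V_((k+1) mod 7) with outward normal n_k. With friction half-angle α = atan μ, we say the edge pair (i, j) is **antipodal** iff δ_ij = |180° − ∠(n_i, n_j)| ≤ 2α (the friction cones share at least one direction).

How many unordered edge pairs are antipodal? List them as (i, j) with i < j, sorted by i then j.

α = atan 0.6 = 30.96°;  2α = 61.93°
n_0 = (-0.9627, -0.2705)
n_1 = (-0.1164, -0.9932)
n_2 = (+0.7071, -0.7071)
n_3 = (+0.9025, +0.4307)
n_4 = (+0.4016, +0.9158)
n_5 = (-0.0148, +0.9999)
n_6 = (-0.5464, +0.8375)
  (0,1): δ = 112.38°  ·
  (0,2): δ = 60.69°  ✓
  (0,3): δ = 9.82°  ✓
  (0,4): δ = 50.63°  ✓
  (0,5): δ = 75.15°  ·
  (0,6): δ = 107.42°  ·
  (1,2): δ = 128.32°  ·
  (1,3): δ = 57.80°  ✓
  (1,4): δ = 16.99°  ✓
  (1,5): δ = 7.53°  ✓
  (1,6): δ = 39.80°  ✓
  (2,3): δ = 109.49°  ·
  (2,4): δ = 68.68°  ·
  (2,5): δ = 44.15°  ✓
  (2,6): δ = 11.88°  ✓
  (3,4): δ = 139.19°  ·
  (3,5): δ = 114.67°  ·
  (3,6): δ = 82.40°  ·
  (4,5): δ = 155.48°  ·
  (4,6): δ = 123.21°  ·
  (5,6): δ = 147.73°  ·
antipodal pairs: 9

count = 9; pairs: (0,2), (0,3), (0,4), (1,3), (1,4), (1,5), (1,6), (2,5), (2,6)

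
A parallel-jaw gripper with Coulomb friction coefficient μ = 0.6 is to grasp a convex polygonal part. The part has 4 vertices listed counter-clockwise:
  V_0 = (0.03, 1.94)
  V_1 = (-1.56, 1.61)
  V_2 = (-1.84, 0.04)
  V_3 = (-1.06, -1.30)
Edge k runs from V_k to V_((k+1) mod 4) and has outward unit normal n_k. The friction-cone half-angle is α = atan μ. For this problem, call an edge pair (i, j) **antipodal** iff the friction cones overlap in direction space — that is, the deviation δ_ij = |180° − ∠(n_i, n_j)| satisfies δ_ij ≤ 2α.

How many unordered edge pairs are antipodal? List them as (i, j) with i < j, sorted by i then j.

count = 3; pairs: (0,3), (1,3), (2,3)

α = atan 0.6 = 30.96°;  2α = 61.93°
n_0 = (-0.2032, +0.9791)
n_1 = (-0.9845, +0.1756)
n_2 = (-0.8642, -0.5031)
n_3 = (+0.9478, -0.3189)
  (0,1): δ = 111.84°  ·
  (0,2): δ = 71.52°  ·
  (0,3): δ = 59.68°  ✓
  (1,2): δ = 139.68°  ·
  (1,3): δ = 8.48°  ✓
  (2,3): δ = 48.80°  ✓
antipodal pairs: 3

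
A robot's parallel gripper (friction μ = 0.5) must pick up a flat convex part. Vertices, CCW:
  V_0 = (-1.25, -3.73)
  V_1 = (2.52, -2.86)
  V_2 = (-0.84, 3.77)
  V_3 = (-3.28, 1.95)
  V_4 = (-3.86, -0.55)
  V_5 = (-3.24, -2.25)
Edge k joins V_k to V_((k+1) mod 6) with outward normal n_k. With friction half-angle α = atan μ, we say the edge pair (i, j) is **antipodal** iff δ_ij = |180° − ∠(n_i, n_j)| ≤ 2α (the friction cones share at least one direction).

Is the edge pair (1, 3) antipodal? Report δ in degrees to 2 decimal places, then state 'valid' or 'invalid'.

α = atan 0.5 = 26.57°;  2α = 53.13°
edge 1: e_1 = (-3.36, +6.63);  n_1 = (+0.8920, +0.4521)
edge 3: e_3 = (-0.58, -2.50);  n_3 = (-0.9741, +0.2260)
∠(n_1, n_3) = 140.06°
δ = |180° − 140.06°| = 39.94°
39.94° ≤ 2α = 53.13°  →  valid

δ = 39.94°, valid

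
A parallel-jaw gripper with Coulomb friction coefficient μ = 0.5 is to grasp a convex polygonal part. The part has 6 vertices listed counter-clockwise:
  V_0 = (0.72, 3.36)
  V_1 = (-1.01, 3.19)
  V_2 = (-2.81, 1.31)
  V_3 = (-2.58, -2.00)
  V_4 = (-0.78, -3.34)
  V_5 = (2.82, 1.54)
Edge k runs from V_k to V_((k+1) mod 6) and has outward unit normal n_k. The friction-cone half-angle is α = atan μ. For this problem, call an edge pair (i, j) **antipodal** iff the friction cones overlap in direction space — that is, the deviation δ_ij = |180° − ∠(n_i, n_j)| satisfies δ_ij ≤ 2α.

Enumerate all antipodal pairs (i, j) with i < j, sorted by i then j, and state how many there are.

α = atan 0.5 = 26.57°;  2α = 53.13°
n_0 = (-0.0978, +0.9952)
n_1 = (-0.7223, +0.6916)
n_2 = (-0.9976, -0.0693)
n_3 = (-0.5971, -0.8021)
n_4 = (+0.8047, -0.5936)
n_5 = (+0.6549, +0.7557)
  (0,1): δ = 139.37°  ·
  (0,2): δ = 91.64°  ·
  (0,3): δ = 42.28°  ✓
  (0,4): δ = 47.97°  ✓
  (0,5): δ = 133.47°  ·
  (1,2): δ = 132.27°  ·
  (1,3): δ = 82.91°  ·
  (1,4): δ = 7.34°  ✓
  (1,5): δ = 92.84°  ·
  (2,3): δ = 130.64°  ·
  (2,4): δ = 40.39°  ✓
  (2,5): δ = 45.11°  ✓
  (3,4): δ = 89.75°  ·
  (3,5): δ = 4.25°  ✓
  (4,5): δ = 94.50°  ·
antipodal pairs: 6

count = 6; pairs: (0,3), (0,4), (1,4), (2,4), (2,5), (3,5)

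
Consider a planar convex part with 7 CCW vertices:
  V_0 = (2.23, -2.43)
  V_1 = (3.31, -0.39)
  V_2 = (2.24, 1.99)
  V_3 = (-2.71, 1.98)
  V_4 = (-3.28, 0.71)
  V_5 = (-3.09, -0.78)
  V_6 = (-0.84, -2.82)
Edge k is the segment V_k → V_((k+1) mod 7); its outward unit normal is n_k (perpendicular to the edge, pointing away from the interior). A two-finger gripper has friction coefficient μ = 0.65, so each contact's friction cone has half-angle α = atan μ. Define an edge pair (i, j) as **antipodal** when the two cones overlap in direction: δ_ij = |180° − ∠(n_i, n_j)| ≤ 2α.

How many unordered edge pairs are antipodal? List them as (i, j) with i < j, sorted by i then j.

α = atan 0.65 = 33.02°;  2α = 66.05°
n_0 = (+0.8838, -0.4679)
n_1 = (+0.9121, +0.4100)
n_2 = (-0.0020, +1.0000)
n_3 = (-0.9123, +0.4095)
n_4 = (-0.9920, -0.1265)
n_5 = (-0.6717, -0.7408)
n_6 = (+0.1260, -0.9920)
  (0,1): δ = 127.90°  ·
  (0,2): δ = 61.99°  ✓
  (0,3): δ = 3.73°  ✓
  (0,4): δ = 35.16°  ✓
  (0,5): δ = 75.70°  ·
  (0,6): δ = 125.14°  ·
  (1,2): δ = 114.09°  ·
  (1,3): δ = 48.38°  ✓
  (1,4): δ = 16.94°  ✓
  (1,5): δ = 23.59°  ✓
  (1,6): δ = 73.03°  ·
  (2,3): δ = 114.29°  ·
  (2,4): δ = 82.85°  ·
  (2,5): δ = 42.31°  ✓
  (2,6): δ = 7.12°  ✓
  (3,4): δ = 148.56°  ·
  (3,5): δ = 108.03°  ·
  (3,6): δ = 58.59°  ✓
  (4,5): δ = 139.46°  ·
  (4,6): δ = 90.03°  ·
  (5,6): δ = 130.56°  ·
antipodal pairs: 9

count = 9; pairs: (0,2), (0,3), (0,4), (1,3), (1,4), (1,5), (2,5), (2,6), (3,6)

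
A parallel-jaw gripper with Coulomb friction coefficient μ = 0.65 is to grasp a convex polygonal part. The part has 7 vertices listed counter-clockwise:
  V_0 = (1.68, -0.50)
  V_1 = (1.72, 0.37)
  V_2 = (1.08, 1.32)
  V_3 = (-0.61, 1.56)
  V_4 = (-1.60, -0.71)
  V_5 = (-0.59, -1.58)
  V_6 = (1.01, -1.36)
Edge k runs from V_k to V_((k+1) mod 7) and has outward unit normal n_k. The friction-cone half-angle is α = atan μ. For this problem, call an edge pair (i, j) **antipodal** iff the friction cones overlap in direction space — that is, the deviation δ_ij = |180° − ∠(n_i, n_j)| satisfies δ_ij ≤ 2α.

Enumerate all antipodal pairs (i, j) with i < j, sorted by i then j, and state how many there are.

α = atan 0.65 = 33.02°;  2α = 66.05°
n_0 = (+0.9989, -0.0459)
n_1 = (+0.8294, +0.5587)
n_2 = (+0.1406, +0.9901)
n_3 = (-0.9166, +0.3998)
n_4 = (-0.6526, -0.7577)
n_5 = (+0.1362, -0.9907)
n_6 = (+0.7889, -0.6146)
  (0,1): δ = 143.40°  ·
  (0,2): δ = 95.45°  ·
  (0,3): δ = 20.93°  ✓
  (0,4): δ = 51.89°  ✓
  (0,5): δ = 100.46°  ·
  (0,6): δ = 144.71°  ·
  (1,2): δ = 132.05°  ·
  (1,3): δ = 57.53°  ✓
  (1,4): δ = 15.29°  ✓
  (1,5): δ = 63.86°  ✓
  (1,6): δ = 108.11°  ·
  (2,3): δ = 105.48°  ·
  (2,4): δ = 32.66°  ✓
  (2,5): δ = 15.91°  ✓
  (2,6): δ = 60.16°  ✓
  (3,4): δ = 107.18°  ·
  (3,5): δ = 58.61°  ✓
  (3,6): δ = 14.36°  ✓
  (4,5): δ = 131.43°  ·
  (4,6): δ = 87.18°  ·
  (5,6): δ = 135.75°  ·
antipodal pairs: 10

count = 10; pairs: (0,3), (0,4), (1,3), (1,4), (1,5), (2,4), (2,5), (2,6), (3,5), (3,6)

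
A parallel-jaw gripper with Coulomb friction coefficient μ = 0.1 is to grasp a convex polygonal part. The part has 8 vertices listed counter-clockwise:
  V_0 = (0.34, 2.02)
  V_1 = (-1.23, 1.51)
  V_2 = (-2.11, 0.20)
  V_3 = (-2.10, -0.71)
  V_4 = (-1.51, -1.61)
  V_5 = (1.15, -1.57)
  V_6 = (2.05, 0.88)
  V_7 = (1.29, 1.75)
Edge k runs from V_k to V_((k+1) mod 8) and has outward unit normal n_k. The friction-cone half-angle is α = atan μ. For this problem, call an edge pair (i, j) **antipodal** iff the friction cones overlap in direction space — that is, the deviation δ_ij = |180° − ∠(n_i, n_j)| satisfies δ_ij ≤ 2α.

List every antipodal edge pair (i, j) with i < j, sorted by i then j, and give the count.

count = 1; pairs: (3,6)

α = atan 0.1 = 5.71°;  2α = 11.42°
n_0 = (-0.3089, +0.9511)
n_1 = (-0.8301, +0.5576)
n_2 = (-0.9999, -0.0110)
n_3 = (-0.8363, -0.5483)
n_4 = (+0.0150, -0.9999)
n_5 = (+0.9387, -0.3448)
n_6 = (+0.7531, +0.6579)
n_7 = (+0.2734, +0.9619)
  (0,1): δ = 141.89°  ·
  (0,2): δ = 107.37°  ·
  (0,3): δ = 74.75°  ·
  (0,4): δ = 17.13°  ·
  (0,5): δ = 51.83°  ·
  (0,6): δ = 113.14°  ·
  (0,7): δ = 146.14°  ·
  (1,2): δ = 145.48°  ·
  (1,3): δ = 112.86°  ·
  (1,4): δ = 55.25°  ·
  (1,5): δ = 13.72°  ·
  (1,6): δ = 75.03°  ·
  (1,7): δ = 108.03°  ·
  (2,3): δ = 147.38°  ·
  (2,4): δ = 89.77°  ·
  (2,5): δ = 20.80°  ·
  (2,6): δ = 40.51°  ·
  (2,7): δ = 73.50°  ·
  (3,4): δ = 122.39°  ·
  (3,5): δ = 53.42°  ·
  (3,6): δ = 7.89°  ✓
  (3,7): δ = 40.89°  ·
  (4,5): δ = 111.03°  ·
  (4,6): δ = 49.72°  ·
  (4,7): δ = 16.73°  ·
  (5,6): δ = 118.69°  ·
  (5,7): δ = 85.70°  ·
  (6,7): δ = 147.00°  ·
antipodal pairs: 1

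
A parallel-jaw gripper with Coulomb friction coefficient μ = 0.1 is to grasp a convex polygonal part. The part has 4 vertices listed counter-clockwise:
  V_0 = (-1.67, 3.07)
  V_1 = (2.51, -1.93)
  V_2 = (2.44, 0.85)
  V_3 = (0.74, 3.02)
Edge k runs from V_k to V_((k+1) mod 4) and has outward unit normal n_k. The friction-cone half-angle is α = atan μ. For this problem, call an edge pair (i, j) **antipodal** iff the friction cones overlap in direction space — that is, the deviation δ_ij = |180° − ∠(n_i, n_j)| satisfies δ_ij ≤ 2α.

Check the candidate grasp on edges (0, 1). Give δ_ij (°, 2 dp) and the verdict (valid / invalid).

α = atan 0.1 = 5.71°;  2α = 11.42°
edge 0: e_0 = (+4.18, -5.00);  n_0 = (-0.7672, -0.6414)
edge 1: e_1 = (-0.07, +2.78);  n_1 = (+0.9997, +0.0252)
∠(n_0, n_1) = 141.55°
δ = |180° − 141.55°| = 38.45°
38.45° > 2α = 11.42°  →  invalid

δ = 38.45°, invalid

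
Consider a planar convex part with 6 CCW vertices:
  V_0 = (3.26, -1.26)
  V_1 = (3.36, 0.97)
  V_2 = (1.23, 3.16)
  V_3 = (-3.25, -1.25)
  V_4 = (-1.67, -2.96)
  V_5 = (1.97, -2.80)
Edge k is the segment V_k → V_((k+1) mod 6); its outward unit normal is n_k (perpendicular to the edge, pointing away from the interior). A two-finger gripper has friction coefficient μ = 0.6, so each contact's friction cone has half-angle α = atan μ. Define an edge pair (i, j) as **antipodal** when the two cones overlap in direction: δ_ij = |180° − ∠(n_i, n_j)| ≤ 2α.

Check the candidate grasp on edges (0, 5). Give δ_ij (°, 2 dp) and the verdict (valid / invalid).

α = atan 0.6 = 30.96°;  2α = 61.93°
edge 0: e_0 = (+0.10, +2.23);  n_0 = (+0.9990, -0.0448)
edge 5: e_5 = (+1.29, +1.54);  n_5 = (+0.7666, -0.6421)
∠(n_0, n_5) = 37.38°
δ = |180° − 37.38°| = 142.62°
142.62° > 2α = 61.93°  →  invalid

δ = 142.62°, invalid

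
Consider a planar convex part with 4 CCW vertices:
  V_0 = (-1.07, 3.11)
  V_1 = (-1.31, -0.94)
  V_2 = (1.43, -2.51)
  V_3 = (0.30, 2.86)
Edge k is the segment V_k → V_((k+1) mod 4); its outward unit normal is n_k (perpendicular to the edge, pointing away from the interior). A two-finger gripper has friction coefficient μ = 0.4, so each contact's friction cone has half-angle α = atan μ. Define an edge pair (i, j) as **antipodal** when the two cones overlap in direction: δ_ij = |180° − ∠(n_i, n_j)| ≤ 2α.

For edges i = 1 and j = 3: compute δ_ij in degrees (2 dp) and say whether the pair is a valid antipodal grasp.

α = atan 0.4 = 21.80°;  2α = 43.60°
edge 1: e_1 = (+2.74, -1.57);  n_1 = (-0.4972, -0.8677)
edge 3: e_3 = (-1.37, +0.25);  n_3 = (+0.1795, +0.9838)
∠(n_1, n_3) = 160.53°
δ = |180° − 160.53°| = 19.47°
19.47° ≤ 2α = 43.60°  →  valid

δ = 19.47°, valid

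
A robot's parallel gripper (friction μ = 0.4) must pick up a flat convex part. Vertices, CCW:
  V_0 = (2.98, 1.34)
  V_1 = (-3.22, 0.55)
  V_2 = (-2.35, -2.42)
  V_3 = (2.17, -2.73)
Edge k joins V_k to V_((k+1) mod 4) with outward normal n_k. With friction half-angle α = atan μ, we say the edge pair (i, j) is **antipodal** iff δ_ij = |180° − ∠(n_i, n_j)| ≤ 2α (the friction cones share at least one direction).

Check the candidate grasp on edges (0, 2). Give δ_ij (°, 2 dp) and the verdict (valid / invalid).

α = atan 0.4 = 21.80°;  2α = 43.60°
edge 0: e_0 = (-6.20, -0.79);  n_0 = (-0.1264, +0.9920)
edge 2: e_2 = (+4.52, -0.31);  n_2 = (-0.0684, -0.9977)
∠(n_0, n_2) = 168.82°
δ = |180° − 168.82°| = 11.18°
11.18° ≤ 2α = 43.60°  →  valid

δ = 11.18°, valid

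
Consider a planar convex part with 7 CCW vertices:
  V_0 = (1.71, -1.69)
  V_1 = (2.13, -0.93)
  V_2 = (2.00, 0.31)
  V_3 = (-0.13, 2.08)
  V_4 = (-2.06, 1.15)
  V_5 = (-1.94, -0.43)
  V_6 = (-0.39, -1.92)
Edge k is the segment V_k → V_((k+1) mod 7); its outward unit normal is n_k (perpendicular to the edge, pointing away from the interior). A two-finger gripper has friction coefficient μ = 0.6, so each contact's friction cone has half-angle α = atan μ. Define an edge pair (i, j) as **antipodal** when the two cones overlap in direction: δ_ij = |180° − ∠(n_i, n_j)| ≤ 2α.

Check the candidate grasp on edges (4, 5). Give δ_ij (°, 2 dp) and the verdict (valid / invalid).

α = atan 0.6 = 30.96°;  2α = 61.93°
edge 4: e_4 = (+0.12, -1.58);  n_4 = (-0.9971, -0.0757)
edge 5: e_5 = (+1.55, -1.49);  n_5 = (-0.6930, -0.7209)
∠(n_4, n_5) = 41.79°
δ = |180° − 41.79°| = 138.21°
138.21° > 2α = 61.93°  →  invalid

δ = 138.21°, invalid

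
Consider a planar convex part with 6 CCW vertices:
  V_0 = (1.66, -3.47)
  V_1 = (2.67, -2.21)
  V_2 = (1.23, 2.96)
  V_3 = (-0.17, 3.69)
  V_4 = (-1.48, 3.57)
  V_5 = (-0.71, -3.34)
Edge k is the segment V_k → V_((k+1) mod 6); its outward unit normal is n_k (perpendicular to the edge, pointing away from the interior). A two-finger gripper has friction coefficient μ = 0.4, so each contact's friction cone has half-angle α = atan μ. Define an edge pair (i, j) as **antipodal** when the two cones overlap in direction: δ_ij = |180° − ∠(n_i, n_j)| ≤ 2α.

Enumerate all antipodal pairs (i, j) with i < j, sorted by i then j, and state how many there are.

count = 3; pairs: (1,4), (2,5), (3,5)

α = atan 0.4 = 21.80°;  2α = 43.60°
n_0 = (+0.7803, -0.6254)
n_1 = (+0.9633, +0.2683)
n_2 = (+0.4623, +0.8867)
n_3 = (-0.0912, +0.9958)
n_4 = (-0.9938, -0.1107)
n_5 = (-0.0548, -0.9985)
  (0,1): δ = 125.72°  ·
  (0,2): δ = 78.82°  ·
  (0,3): δ = 46.05°  ·
  (0,4): δ = 45.07°  ·
  (0,5): δ = 125.58°  ·
  (1,2): δ = 133.10°  ·
  (1,3): δ = 100.33°  ·
  (1,4): δ = 9.21°  ✓
  (1,5): δ = 71.30°  ·
  (2,3): δ = 147.23°  ·
  (2,4): δ = 56.10°  ·
  (2,5): δ = 24.40°  ✓
  (3,4): δ = 88.88°  ·
  (3,5): δ = 8.37°  ✓
  (4,5): δ = 99.50°  ·
antipodal pairs: 3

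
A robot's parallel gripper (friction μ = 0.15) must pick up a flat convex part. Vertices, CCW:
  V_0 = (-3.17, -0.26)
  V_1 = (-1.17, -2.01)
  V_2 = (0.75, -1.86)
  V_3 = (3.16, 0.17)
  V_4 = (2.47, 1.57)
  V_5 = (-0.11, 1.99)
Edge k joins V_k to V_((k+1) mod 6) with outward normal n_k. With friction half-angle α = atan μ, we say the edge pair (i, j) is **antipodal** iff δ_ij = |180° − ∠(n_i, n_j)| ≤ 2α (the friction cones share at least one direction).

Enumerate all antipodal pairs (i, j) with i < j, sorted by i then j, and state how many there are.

count = 2; pairs: (1,4), (2,5)

α = atan 0.15 = 8.53°;  2α = 17.06°
n_0 = (-0.6585, -0.7526)
n_1 = (+0.0779, -0.9970)
n_2 = (+0.6442, -0.7648)
n_3 = (+0.8970, +0.4421)
n_4 = (+0.1607, +0.9870)
n_5 = (-0.5924, +0.8057)
  (0,1): δ = 134.35°  ·
  (0,2): δ = 98.71°  ·
  (0,3): δ = 22.58°  ·
  (0,4): δ = 31.94°  ·
  (0,5): δ = 77.51°  ·
  (1,2): δ = 144.36°  ·
  (1,3): δ = 68.23°  ·
  (1,4): δ = 13.71°  ✓
  (1,5): δ = 31.86°  ·
  (2,3): δ = 103.87°  ·
  (2,4): δ = 49.35°  ·
  (2,5): δ = 3.78°  ✓
  (3,4): δ = 125.48°  ·
  (3,5): δ = 79.91°  ·
  (4,5): δ = 134.43°  ·
antipodal pairs: 2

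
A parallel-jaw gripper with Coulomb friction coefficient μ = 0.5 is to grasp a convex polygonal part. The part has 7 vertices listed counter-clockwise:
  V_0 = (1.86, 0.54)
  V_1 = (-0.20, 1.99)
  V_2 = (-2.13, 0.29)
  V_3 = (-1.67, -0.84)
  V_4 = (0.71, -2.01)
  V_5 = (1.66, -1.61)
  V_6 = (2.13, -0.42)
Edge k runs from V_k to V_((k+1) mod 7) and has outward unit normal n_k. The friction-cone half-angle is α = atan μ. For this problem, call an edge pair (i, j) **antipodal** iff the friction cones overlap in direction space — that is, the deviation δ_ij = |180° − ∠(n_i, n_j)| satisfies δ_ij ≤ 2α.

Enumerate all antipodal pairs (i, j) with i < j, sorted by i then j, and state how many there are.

α = atan 0.5 = 26.57°;  2α = 53.13°
n_0 = (+0.5756, +0.8177)
n_1 = (-0.6610, +0.7504)
n_2 = (-0.9262, -0.3770)
n_3 = (-0.4412, -0.8974)
n_4 = (+0.3881, -0.9216)
n_5 = (+0.9301, -0.3673)
n_6 = (+0.9627, +0.2707)
  (0,1): δ = 103.48°  ·
  (0,2): δ = 32.71°  ✓
  (0,3): δ = 8.96°  ✓
  (0,4): δ = 57.97°  ·
  (0,5): δ = 103.59°  ·
  (0,6): δ = 140.85°  ·
  (1,2): δ = 109.22°  ·
  (1,3): δ = 67.55°  ·
  (1,4): δ = 18.54°  ✓
  (1,5): δ = 27.07°  ✓
  (1,6): δ = 64.33°  ·
  (2,3): δ = 138.33°  ·
  (2,4): δ = 89.32°  ·
  (2,5): δ = 43.70°  ✓
  (2,6): δ = 6.44°  ✓
  (3,4): δ = 130.99°  ·
  (3,5): δ = 85.37°  ·
  (3,6): δ = 48.11°  ✓
  (4,5): δ = 134.39°  ·
  (4,6): δ = 97.13°  ·
  (5,6): δ = 142.74°  ·
antipodal pairs: 7

count = 7; pairs: (0,2), (0,3), (1,4), (1,5), (2,5), (2,6), (3,6)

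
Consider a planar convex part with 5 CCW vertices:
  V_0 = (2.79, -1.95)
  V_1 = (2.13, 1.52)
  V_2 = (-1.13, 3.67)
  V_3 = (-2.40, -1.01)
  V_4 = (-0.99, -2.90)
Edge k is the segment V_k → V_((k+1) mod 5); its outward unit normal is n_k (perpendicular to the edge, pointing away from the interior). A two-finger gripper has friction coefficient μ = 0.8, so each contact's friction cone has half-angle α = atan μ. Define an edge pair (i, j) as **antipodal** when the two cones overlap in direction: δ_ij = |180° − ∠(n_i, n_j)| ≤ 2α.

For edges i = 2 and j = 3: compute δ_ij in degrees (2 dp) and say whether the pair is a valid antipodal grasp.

α = atan 0.8 = 38.66°;  2α = 77.32°
edge 2: e_2 = (-1.27, -4.68);  n_2 = (-0.9651, +0.2619)
edge 3: e_3 = (+1.41, -1.89);  n_3 = (-0.8015, -0.5980)
∠(n_2, n_3) = 51.91°
δ = |180° − 51.91°| = 128.09°
128.09° > 2α = 77.32°  →  invalid

δ = 128.09°, invalid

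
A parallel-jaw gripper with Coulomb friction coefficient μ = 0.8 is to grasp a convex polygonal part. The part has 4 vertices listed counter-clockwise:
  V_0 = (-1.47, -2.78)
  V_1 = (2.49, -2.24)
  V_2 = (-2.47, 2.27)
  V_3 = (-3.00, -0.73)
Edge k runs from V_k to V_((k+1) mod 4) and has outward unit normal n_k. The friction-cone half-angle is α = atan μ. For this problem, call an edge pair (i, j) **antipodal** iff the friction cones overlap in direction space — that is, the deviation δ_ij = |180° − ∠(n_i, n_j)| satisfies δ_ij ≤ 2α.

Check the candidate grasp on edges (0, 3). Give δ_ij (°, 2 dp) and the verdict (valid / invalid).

α = atan 0.8 = 38.66°;  2α = 77.32°
edge 0: e_0 = (+3.96, +0.54);  n_0 = (+0.1351, -0.9908)
edge 3: e_3 = (+1.53, -2.05);  n_3 = (-0.8014, -0.5981)
∠(n_0, n_3) = 61.03°
δ = |180° − 61.03°| = 118.97°
118.97° > 2α = 77.32°  →  invalid

δ = 118.97°, invalid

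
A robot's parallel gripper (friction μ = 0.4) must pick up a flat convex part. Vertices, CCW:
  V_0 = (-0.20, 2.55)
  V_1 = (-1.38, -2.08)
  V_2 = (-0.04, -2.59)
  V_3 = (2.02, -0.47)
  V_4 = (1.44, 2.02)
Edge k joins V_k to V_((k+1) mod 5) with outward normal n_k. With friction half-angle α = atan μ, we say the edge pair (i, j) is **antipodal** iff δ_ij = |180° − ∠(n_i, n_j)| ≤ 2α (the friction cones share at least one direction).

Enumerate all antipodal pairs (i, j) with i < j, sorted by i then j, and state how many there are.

α = atan 0.4 = 21.80°;  2α = 43.60°
n_0 = (-0.9690, +0.2470)
n_1 = (-0.3557, -0.9346)
n_2 = (+0.7172, -0.6969)
n_3 = (+0.9739, +0.2269)
n_4 = (+0.3075, +0.9515)
  (0,1): δ = 96.54°  ·
  (0,2): δ = 29.88°  ✓
  (0,3): δ = 27.41°  ✓
  (0,4): δ = 86.39°  ·
  (1,2): δ = 113.34°  ·
  (1,3): δ = 56.05°  ·
  (1,4): δ = 2.93°  ✓
  (2,3): δ = 122.71°  ·
  (2,4): δ = 63.73°  ·
  (3,4): δ = 121.02°  ·
antipodal pairs: 3

count = 3; pairs: (0,2), (0,3), (1,4)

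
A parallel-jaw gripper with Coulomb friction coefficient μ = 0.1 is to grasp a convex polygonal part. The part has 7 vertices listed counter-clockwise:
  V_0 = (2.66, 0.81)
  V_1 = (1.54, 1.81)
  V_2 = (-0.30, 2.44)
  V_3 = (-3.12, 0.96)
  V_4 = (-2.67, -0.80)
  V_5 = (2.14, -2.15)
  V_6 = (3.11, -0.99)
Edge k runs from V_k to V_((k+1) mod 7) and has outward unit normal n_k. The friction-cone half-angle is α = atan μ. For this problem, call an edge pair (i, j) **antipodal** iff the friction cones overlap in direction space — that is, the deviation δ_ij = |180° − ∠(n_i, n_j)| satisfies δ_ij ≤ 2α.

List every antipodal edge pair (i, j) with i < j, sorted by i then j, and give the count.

α = atan 0.1 = 5.71°;  2α = 11.42°
n_0 = (+0.6660, +0.7459)
n_1 = (+0.3239, +0.9461)
n_2 = (-0.4647, +0.8855)
n_3 = (-0.9688, -0.2477)
n_4 = (-0.2702, -0.9628)
n_5 = (+0.7671, -0.6415)
n_6 = (+0.9701, +0.2425)
  (0,1): δ = 157.14°  ·
  (0,2): δ = 110.55°  ·
  (0,3): δ = 33.90°  ·
  (0,4): δ = 26.08°  ·
  (0,5): δ = 91.86°  ·
  (0,6): δ = 145.80°  ·
  (1,2): δ = 133.41°  ·
  (1,3): δ = 56.76°  ·
  (1,4): δ = 3.22°  ✓
  (1,5): δ = 69.00°  ·
  (1,6): δ = 122.94°  ·
  (2,3): δ = 103.35°  ·
  (2,4): δ = 43.37°  ·
  (2,5): δ = 22.41°  ·
  (2,6): δ = 76.34°  ·
  (3,4): δ = 120.02°  ·
  (3,5): δ = 54.24°  ·
  (3,6): δ = 0.31°  ✓
  (4,5): δ = 114.23°  ·
  (4,6): δ = 60.29°  ·
  (5,6): δ = 126.06°  ·
antipodal pairs: 2

count = 2; pairs: (1,4), (3,6)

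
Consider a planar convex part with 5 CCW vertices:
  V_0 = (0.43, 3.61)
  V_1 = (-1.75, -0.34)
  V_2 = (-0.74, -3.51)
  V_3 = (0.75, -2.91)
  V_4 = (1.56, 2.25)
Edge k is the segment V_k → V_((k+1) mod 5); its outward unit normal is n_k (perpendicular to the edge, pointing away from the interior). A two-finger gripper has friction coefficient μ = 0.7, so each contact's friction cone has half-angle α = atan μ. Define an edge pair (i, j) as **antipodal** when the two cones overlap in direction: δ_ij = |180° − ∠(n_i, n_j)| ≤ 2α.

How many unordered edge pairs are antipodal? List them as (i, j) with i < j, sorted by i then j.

α = atan 0.7 = 34.99°;  2α = 69.98°
n_0 = (-0.8755, +0.4832)
n_1 = (-0.9528, -0.3036)
n_2 = (+0.3735, -0.9276)
n_3 = (+0.9879, -0.1551)
n_4 = (+0.7691, +0.6391)
  (0,1): δ = 133.43°  ·
  (0,2): δ = 39.17°  ✓
  (0,3): δ = 19.97°  ✓
  (0,4): δ = 68.62°  ✓
  (1,2): δ = 85.74°  ·
  (1,3): δ = 26.59°  ✓
  (1,4): δ = 22.05°  ✓
  (2,3): δ = 120.86°  ·
  (2,4): δ = 72.21°  ·
  (3,4): δ = 131.36°  ·
antipodal pairs: 5

count = 5; pairs: (0,2), (0,3), (0,4), (1,3), (1,4)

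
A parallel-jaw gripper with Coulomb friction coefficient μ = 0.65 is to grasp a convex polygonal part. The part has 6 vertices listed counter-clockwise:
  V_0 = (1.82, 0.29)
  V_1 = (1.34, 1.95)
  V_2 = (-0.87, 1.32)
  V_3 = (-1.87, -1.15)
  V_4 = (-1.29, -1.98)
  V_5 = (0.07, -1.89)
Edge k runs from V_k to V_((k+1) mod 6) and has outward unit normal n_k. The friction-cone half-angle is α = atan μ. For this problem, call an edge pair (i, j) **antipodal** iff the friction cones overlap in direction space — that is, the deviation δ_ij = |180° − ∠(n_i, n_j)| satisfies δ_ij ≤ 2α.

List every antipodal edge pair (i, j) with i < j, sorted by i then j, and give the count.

α = atan 0.65 = 33.02°;  2α = 66.05°
n_0 = (+0.9606, +0.2778)
n_1 = (-0.2741, +0.9617)
n_2 = (-0.9269, +0.3753)
n_3 = (-0.8197, -0.5728)
n_4 = (+0.0660, -0.9978)
n_5 = (+0.7798, -0.6260)
  (0,1): δ = 90.22°  ·
  (0,2): δ = 38.17°  ✓
  (0,3): δ = 18.82°  ✓
  (0,4): δ = 77.66°  ·
  (0,5): δ = 125.12°  ·
  (1,2): δ = 127.95°  ·
  (1,3): δ = 70.97°  ·
  (1,4): δ = 12.13°  ✓
  (1,5): δ = 35.33°  ✓
  (2,3): δ = 123.01°  ·
  (2,4): δ = 64.17°  ✓
  (2,5): δ = 16.71°  ✓
  (3,4): δ = 121.16°  ·
  (3,5): δ = 73.70°  ·
  (4,5): δ = 132.54°  ·
antipodal pairs: 6

count = 6; pairs: (0,2), (0,3), (1,4), (1,5), (2,4), (2,5)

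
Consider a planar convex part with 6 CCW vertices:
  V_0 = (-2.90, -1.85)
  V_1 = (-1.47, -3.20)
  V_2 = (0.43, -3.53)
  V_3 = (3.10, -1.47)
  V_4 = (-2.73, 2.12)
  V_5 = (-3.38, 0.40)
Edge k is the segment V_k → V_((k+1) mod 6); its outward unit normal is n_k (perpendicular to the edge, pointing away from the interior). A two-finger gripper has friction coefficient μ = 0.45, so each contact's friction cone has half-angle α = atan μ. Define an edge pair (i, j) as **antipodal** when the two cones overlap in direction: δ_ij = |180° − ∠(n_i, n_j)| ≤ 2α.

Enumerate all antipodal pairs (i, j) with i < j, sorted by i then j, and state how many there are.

count = 4; pairs: (0,3), (1,3), (2,4), (3,5)

α = atan 0.45 = 24.23°;  2α = 48.46°
n_0 = (-0.6865, -0.7272)
n_1 = (-0.1711, -0.9852)
n_2 = (+0.6109, -0.7917)
n_3 = (+0.5243, +0.8515)
n_4 = (-0.9354, +0.3535)
n_5 = (-0.9780, -0.2086)
  (0,1): δ = 146.50°  ·
  (0,2): δ = 99.00°  ·
  (0,3): δ = 11.73°  ✓
  (0,4): δ = 112.65°  ·
  (0,5): δ = 145.39°  ·
  (1,2): δ = 132.50°  ·
  (1,3): δ = 21.77°  ✓
  (1,4): δ = 79.15°  ·
  (1,5): δ = 111.90°  ·
  (2,3): δ = 69.28°  ·
  (2,4): δ = 31.65°  ✓
  (2,5): δ = 64.39°  ·
  (3,4): δ = 79.08°  ·
  (3,5): δ = 46.33°  ✓
  (4,5): δ = 147.26°  ·
antipodal pairs: 4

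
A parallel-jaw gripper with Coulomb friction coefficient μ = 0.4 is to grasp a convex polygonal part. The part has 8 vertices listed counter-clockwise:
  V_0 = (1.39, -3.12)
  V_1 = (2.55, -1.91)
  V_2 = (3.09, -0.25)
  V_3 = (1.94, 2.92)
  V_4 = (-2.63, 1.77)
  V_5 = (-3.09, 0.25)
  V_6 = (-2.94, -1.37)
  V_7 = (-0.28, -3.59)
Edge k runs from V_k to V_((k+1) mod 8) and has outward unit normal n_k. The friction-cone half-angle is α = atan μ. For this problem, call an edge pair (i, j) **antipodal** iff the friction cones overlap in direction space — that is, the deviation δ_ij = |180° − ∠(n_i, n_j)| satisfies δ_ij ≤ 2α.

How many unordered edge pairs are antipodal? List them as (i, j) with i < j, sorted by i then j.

count = 8; pairs: (0,3), (0,4), (1,4), (1,5), (2,4), (2,5), (2,6), (3,7)

α = atan 0.4 = 21.80°;  2α = 43.60°
n_0 = (+0.7219, -0.6920)
n_1 = (+0.9509, -0.3093)
n_2 = (+0.9401, +0.3410)
n_3 = (-0.2440, +0.9698)
n_4 = (-0.9571, +0.2897)
n_5 = (-0.9957, -0.0922)
n_6 = (-0.6408, -0.7677)
n_7 = (+0.2709, -0.9626)
  (0,1): δ = 154.23°  ·
  (0,2): δ = 116.27°  ·
  (0,3): δ = 32.08°  ✓
  (0,4): δ = 26.95°  ✓
  (0,5): δ = 49.08°  ·
  (0,6): δ = 93.94°  ·
  (0,7): δ = 149.51°  ·
  (1,2): δ = 142.04°  ·
  (1,3): δ = 57.86°  ·
  (1,4): δ = 1.18°  ✓
  (1,5): δ = 23.31°  ✓
  (1,6): δ = 68.17°  ·
  (1,7): δ = 123.74°  ·
  (2,3): δ = 95.81°  ·
  (2,4): δ = 36.78°  ✓
  (2,5): δ = 14.65°  ✓
  (2,6): δ = 30.21°  ✓
  (2,7): δ = 85.78°  ·
  (3,4): δ = 120.96°  ·
  (3,5): δ = 98.83°  ·
  (3,6): δ = 53.97°  ·
  (3,7): δ = 1.59°  ✓
  (4,5): δ = 157.87°  ·
  (4,6): δ = 113.01°  ·
  (4,7): δ = 57.44°  ·
  (5,6): δ = 135.14°  ·
  (5,7): δ = 79.57°  ·
  (6,7): δ = 124.43°  ·
antipodal pairs: 8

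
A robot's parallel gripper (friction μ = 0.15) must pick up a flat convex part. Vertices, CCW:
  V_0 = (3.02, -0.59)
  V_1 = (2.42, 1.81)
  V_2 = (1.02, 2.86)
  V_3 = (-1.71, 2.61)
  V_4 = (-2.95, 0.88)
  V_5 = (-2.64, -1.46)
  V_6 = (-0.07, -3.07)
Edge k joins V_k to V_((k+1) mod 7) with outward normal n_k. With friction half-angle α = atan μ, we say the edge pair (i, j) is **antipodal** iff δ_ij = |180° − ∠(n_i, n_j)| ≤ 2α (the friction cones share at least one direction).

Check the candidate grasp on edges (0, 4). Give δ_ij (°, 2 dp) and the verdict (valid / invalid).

α = atan 0.15 = 8.53°;  2α = 17.06°
edge 0: e_0 = (-0.60, +2.40);  n_0 = (+0.9701, +0.2425)
edge 4: e_4 = (+0.31, -2.34);  n_4 = (-0.9913, -0.1313)
∠(n_0, n_4) = 173.51°
δ = |180° − 173.51°| = 6.49°
6.49° ≤ 2α = 17.06°  →  valid

δ = 6.49°, valid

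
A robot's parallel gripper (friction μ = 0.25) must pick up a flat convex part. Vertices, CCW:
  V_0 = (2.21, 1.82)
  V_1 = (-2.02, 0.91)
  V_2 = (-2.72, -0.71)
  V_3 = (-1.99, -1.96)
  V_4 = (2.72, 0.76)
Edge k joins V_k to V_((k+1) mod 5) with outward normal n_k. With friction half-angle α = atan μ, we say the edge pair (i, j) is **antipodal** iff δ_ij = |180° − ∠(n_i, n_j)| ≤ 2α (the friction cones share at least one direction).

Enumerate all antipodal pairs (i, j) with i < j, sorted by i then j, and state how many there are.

α = atan 0.25 = 14.04°;  2α = 28.07°
n_0 = (-0.2103, +0.9776)
n_1 = (-0.9180, +0.3967)
n_2 = (-0.8635, -0.5043)
n_3 = (+0.5001, -0.8660)
n_4 = (+0.9011, +0.4336)
  (0,1): δ = 125.51°  ·
  (0,2): δ = 71.86°  ·
  (0,3): δ = 17.87°  ✓
  (0,4): δ = 103.55°  ·
  (1,2): δ = 126.35°  ·
  (1,3): δ = 36.62°  ·
  (1,4): δ = 49.06°  ·
  (2,3): δ = 90.28°  ·
  (2,4): δ = 4.59°  ✓
  (3,4): δ = 94.31°  ·
antipodal pairs: 2

count = 2; pairs: (0,3), (2,4)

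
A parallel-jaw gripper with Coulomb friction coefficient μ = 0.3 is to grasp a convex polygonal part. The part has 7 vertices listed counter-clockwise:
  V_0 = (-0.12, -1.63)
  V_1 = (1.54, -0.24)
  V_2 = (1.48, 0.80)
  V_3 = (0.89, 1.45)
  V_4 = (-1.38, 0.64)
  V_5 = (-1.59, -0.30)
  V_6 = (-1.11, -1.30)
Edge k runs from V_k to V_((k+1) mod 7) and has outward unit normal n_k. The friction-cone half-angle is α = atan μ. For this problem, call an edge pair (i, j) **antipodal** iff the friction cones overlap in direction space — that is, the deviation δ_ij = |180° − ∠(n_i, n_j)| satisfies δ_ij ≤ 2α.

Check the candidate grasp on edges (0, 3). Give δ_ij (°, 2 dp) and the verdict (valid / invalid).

α = atan 0.3 = 16.70°;  2α = 33.40°
edge 0: e_0 = (+1.66, +1.39);  n_0 = (+0.6420, -0.7667)
edge 3: e_3 = (-2.27, -0.81);  n_3 = (-0.3361, +0.9418)
∠(n_0, n_3) = 159.70°
δ = |180° − 159.70°| = 20.30°
20.30° ≤ 2α = 33.40°  →  valid

δ = 20.30°, valid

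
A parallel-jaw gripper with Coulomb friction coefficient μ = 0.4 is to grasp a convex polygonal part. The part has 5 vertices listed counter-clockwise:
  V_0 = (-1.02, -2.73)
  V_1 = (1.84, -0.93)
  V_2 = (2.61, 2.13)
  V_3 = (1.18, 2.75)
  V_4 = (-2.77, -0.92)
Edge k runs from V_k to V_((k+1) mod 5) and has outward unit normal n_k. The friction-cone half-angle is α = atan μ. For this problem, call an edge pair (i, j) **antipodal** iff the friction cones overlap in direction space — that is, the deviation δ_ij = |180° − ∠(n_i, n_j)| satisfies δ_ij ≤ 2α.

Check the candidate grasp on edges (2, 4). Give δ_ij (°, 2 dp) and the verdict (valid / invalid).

α = atan 0.4 = 21.80°;  2α = 43.60°
edge 2: e_2 = (-1.43, +0.62);  n_2 = (+0.3978, +0.9175)
edge 4: e_4 = (+1.75, -1.81);  n_4 = (-0.7189, -0.6951)
∠(n_2, n_4) = 157.47°
δ = |180° − 157.47°| = 22.53°
22.53° ≤ 2α = 43.60°  →  valid

δ = 22.53°, valid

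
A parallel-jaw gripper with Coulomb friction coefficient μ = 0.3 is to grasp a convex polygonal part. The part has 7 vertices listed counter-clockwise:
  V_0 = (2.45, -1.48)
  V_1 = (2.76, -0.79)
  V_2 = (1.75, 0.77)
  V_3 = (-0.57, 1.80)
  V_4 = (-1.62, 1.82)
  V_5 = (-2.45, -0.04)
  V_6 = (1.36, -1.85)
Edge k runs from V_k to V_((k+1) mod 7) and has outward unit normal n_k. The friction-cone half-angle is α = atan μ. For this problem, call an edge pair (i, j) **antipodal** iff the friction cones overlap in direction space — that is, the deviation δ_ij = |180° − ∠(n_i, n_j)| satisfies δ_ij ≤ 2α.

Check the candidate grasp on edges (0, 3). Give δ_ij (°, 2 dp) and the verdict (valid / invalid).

α = atan 0.3 = 16.70°;  2α = 33.40°
edge 0: e_0 = (+0.31, +0.69);  n_0 = (+0.9122, -0.4098)
edge 3: e_3 = (-1.05, +0.02);  n_3 = (+0.0190, +0.9998)
∠(n_0, n_3) = 113.10°
δ = |180° − 113.10°| = 66.90°
66.90° > 2α = 33.40°  →  invalid

δ = 66.90°, invalid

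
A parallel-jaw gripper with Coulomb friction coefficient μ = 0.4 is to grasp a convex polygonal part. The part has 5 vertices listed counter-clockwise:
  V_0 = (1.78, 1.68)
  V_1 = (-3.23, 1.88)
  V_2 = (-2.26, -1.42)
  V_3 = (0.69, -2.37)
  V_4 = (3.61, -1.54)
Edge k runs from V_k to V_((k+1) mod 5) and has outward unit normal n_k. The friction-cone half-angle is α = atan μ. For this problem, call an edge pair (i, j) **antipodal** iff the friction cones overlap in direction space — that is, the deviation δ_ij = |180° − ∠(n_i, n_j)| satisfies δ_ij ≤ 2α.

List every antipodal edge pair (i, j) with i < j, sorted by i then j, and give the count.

α = atan 0.4 = 21.80°;  2α = 43.60°
n_0 = (+0.0399, +0.9992)
n_1 = (-0.9594, -0.2820)
n_2 = (-0.3065, -0.9519)
n_3 = (+0.2734, -0.9619)
n_4 = (+0.8694, +0.4941)
  (0,1): δ = 71.33°  ·
  (0,2): δ = 15.56°  ✓
  (0,3): δ = 18.15°  ✓
  (0,4): δ = 121.90°  ·
  (1,2): δ = 124.23°  ·
  (1,3): δ = 90.51°  ·
  (1,4): δ = 13.23°  ✓
  (2,3): δ = 146.28°  ·
  (2,4): δ = 42.54°  ✓
  (3,4): δ = 76.26°  ·
antipodal pairs: 4

count = 4; pairs: (0,2), (0,3), (1,4), (2,4)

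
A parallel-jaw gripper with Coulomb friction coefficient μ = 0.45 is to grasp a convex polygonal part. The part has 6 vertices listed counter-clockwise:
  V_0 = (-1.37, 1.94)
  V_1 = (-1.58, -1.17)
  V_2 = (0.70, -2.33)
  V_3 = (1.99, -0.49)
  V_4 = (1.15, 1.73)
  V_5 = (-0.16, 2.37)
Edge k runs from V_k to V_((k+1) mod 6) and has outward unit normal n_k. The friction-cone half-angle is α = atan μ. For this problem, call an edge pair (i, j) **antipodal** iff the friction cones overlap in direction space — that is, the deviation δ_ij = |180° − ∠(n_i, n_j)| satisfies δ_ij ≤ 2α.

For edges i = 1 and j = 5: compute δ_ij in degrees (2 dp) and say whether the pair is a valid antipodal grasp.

α = atan 0.45 = 24.23°;  2α = 48.46°
edge 1: e_1 = (+2.28, -1.16);  n_1 = (-0.4535, -0.8913)
edge 5: e_5 = (-1.21, -0.43);  n_5 = (-0.3349, +0.9423)
∠(n_1, n_5) = 133.47°
δ = |180° − 133.47°| = 46.53°
46.53° ≤ 2α = 48.46°  →  valid

δ = 46.53°, valid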